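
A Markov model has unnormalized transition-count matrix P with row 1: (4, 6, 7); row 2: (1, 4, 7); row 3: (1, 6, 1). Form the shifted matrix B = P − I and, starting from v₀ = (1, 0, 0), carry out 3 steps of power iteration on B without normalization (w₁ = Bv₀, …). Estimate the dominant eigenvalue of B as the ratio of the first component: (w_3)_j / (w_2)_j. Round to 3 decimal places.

B = P − I has rows (3, 6, 7); (1, 3, 7); (1, 6, 0)
w1 = Bv₀ = (3, 1, 1)
w2 = Bw1 = (22, 13, 9)
w3 = Bw2 = (207, 124, 100)
Ratio: 207/22 = 9.409

μ ≈ 9.409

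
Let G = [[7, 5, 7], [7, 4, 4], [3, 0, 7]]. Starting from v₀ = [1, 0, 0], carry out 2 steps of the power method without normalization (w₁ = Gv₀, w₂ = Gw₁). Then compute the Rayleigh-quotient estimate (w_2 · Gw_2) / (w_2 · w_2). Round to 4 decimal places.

w1 = Gv₀ = (7·1 + 5·0 + 7·0; 7·1 + 4·0 + 4·0; 3·1 + 0·0 + 7·0) = (7, 7, 3)
w2 = Gw1 = (7·7 + 5·7 + 7·3; 7·7 + 4·7 + 4·3; 3·7 + 0·7 + 7·3) = (105, 89, 42)
Gw2 = (1474, 1259, 609)
w2·Gw2 = 105·1474 + 89·1259 + 42·609 = 292399; w2·w2 = 105·105 + 89·89 + 42·42 = 20710
λ ≈ 292399/20710 = 14.1187

14.1187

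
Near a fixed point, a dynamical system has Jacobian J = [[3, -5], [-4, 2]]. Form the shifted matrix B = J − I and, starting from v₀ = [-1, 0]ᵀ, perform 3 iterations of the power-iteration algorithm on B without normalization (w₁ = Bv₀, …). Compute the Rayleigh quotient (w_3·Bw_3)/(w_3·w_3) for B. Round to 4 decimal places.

B = J − I has rows (2, -5); (-4, 1)
w1 = Bv₀ = (-2, 4)
w2 = Bw1 = (-24, 12)
w3 = Bw2 = (-108, 108)
Bw3 = (-756, 540)
w3·Bw3 = 139968; w3·w3 = 23328; μ ≈ 139968/23328 = 6.0000

μ ≈ 6.0000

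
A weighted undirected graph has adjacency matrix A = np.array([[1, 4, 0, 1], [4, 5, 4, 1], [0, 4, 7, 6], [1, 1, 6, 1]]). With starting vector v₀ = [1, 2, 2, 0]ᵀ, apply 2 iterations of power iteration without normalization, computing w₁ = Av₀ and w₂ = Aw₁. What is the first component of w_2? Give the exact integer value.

112

w1 = Av₀ = (9, 22, 22, 15)
w2 = Aw1 = (112, 249, 332, 178)
The requested component of w2 is 112.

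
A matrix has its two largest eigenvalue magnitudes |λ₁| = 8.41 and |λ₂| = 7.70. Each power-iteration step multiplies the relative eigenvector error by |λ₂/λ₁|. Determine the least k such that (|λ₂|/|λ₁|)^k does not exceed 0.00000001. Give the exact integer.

|λ₂/λ₁| = 7.70/8.41 = 0.91558
Need k ≥ ln(0.00000001) / ln(0.91558) = -18.4207 / -0.0882 ≈ 208.849
Smallest integer k satisfying the bound: 209

209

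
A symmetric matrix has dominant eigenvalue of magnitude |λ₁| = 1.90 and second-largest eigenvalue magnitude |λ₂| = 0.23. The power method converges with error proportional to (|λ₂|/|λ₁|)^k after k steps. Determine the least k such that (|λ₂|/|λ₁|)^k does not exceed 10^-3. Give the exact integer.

4

|λ₂/λ₁| = 0.23/1.90 = 0.12105
Need k ≥ ln(10^-3) / ln(0.12105) = -6.9078 / -2.1115 ≈ 3.271
Smallest integer k satisfying the bound: 4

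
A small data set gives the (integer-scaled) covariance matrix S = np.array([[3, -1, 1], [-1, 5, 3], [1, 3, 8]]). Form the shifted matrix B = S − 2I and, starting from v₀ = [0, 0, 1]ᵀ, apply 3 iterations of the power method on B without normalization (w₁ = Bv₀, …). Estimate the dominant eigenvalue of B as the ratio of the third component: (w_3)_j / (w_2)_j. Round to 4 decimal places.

B = S − 2I has rows (1, -1, 1); (-1, 3, 3); (1, 3, 6)
w1 = Bv₀ = (1·0 + (-1)·0 + 1·1; (-1)·0 + 3·0 + 3·1; 1·0 + 3·0 + 6·1) = (1, 3, 6)
w2 = Bw1 = (1·1 + (-1)·3 + 1·6; (-1)·1 + 3·3 + 3·6; 1·1 + 3·3 + 6·6) = (4, 26, 46)
w3 = Bw2 = (24, 212, 358)
Ratio: 358/46 = 7.7826

μ ≈ 7.7826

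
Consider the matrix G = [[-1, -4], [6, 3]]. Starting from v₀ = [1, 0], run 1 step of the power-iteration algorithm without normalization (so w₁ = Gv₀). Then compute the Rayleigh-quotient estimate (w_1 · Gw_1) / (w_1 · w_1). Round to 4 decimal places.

w1 = Gv₀ = ((-1)·1 + (-4)·0; 6·1 + 3·0) = (-1, 6)
Gw1 = (-23, 12)
w1·Gw1 = (-1)·(-23) + 6·12 = 95; w1·w1 = (-1)·(-1) + 6·6 = 37
λ ≈ 95/37 = 2.5676

2.5676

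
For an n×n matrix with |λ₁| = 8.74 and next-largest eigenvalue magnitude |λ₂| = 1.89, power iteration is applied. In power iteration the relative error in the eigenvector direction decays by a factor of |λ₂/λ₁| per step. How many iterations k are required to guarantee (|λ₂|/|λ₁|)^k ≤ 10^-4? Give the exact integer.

|λ₂/λ₁| = 1.89/8.74 = 0.21625
Need k ≥ ln(10^-4) / ln(0.21625) = -9.2103 / -1.5313 ≈ 6.015
Smallest integer k satisfying the bound: 7

7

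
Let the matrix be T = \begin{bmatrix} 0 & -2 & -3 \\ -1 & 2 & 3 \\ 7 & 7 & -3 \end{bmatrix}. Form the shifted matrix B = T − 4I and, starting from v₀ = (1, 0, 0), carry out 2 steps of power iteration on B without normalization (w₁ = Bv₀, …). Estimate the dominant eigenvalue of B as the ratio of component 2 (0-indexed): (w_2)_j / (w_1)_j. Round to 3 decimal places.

μ ≈ -12.000

B = T − 4I has rows (-4, -2, -3); (-1, -2, 3); (7, 7, -7)
w1 = Bv₀ = (-4, -1, 7)
w2 = Bw1 = (-3, 27, -84)
Ratio: -84/7 = -12.000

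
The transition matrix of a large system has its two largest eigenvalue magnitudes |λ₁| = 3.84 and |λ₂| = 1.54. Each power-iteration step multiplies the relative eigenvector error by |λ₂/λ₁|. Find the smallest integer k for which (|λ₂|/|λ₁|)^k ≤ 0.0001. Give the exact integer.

|λ₂/λ₁| = 1.54/3.84 = 0.40104
Need k ≥ ln(0.0001) / ln(0.40104) = -9.2103 / -0.9137 ≈ 10.080
Smallest integer k satisfying the bound: 11

11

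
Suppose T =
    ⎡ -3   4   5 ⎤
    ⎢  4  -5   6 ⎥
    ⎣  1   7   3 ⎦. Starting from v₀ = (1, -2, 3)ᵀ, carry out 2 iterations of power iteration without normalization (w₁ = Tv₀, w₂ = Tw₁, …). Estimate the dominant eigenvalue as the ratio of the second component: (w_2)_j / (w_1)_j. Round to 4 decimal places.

w1 = Tv₀ = (4, 32, -4)
w2 = Tw1 = (96, -168, 216)
Ratio at component: -168 / 32 = -5.2500

λ ≈ -5.2500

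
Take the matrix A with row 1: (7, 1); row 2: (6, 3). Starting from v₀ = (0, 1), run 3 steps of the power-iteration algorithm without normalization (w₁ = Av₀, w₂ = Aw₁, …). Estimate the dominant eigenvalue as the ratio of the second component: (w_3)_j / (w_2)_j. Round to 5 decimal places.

w1 = Av₀ = (7·0 + 1·1; 6·0 + 3·1) = (1, 3)
w2 = Aw1 = (7·1 + 1·3; 6·1 + 3·3) = (10, 15)
w3 = Aw2 = (85, 105)
Ratio at component: 105 / 15 = 7.00000

λ ≈ 7.00000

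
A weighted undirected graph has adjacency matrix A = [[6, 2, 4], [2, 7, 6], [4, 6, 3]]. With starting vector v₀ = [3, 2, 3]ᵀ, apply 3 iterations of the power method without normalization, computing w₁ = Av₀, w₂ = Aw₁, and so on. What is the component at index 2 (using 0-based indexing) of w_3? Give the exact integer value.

6229

w1 = Av₀ = (34, 38, 33)
w2 = Aw1 = (412, 532, 463)
w3 = Aw2 = (5388, 7326, 6229)
The requested component of w3 is 6229.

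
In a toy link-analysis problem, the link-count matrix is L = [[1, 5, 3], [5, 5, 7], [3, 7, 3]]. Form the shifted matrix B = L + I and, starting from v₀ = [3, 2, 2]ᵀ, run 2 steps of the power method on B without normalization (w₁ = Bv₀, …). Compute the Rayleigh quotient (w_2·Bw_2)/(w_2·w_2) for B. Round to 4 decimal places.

B = L + I has rows (2, 5, 3); (5, 6, 7); (3, 7, 4)
w1 = Bv₀ = (2·3 + 5·2 + 3·2; 5·3 + 6·2 + 7·2; 3·3 + 7·2 + 4·2) = (22, 41, 31)
w2 = Bw1 = (2·22 + 5·41 + 3·31; 5·22 + 6·41 + 7·31; 3·22 + 7·41 + 4·31) = (342, 573, 477)
Bw2 = (4980, 8487, 6945)
w2·Bw2 = 9878976; w2·w2 = 672822; μ ≈ 9878976/672822 = 14.6829

14.6829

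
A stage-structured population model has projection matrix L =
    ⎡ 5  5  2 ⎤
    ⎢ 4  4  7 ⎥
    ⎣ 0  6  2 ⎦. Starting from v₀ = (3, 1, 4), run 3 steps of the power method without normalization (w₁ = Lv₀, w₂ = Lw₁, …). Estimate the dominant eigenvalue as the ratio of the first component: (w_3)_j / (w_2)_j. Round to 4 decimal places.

w1 = Lv₀ = (28, 44, 14)
w2 = Lw1 = (388, 386, 292)
w3 = Lw2 = (4454, 5140, 2900)
Ratio at component: 4454 / 388 = 11.4794

11.4794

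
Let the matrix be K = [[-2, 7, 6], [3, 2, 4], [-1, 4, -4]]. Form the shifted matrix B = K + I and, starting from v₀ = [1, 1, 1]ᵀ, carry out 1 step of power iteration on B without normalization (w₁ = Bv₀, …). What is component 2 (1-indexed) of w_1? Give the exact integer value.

10

B = K + I has rows (-1, 7, 6); (3, 3, 4); (-1, 4, -3)
w1 = Bv₀ = (12, 10, 0)
Requested component of w1: 10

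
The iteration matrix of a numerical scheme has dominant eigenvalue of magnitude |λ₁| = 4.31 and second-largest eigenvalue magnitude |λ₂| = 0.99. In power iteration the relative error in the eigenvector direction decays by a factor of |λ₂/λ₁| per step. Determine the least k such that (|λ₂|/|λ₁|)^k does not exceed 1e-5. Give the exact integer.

|λ₂/λ₁| = 0.99/4.31 = 0.22970
Need k ≥ ln(1e-5) / ln(0.22970) = -11.5129 / -1.4710 ≈ 7.827
Smallest integer k satisfying the bound: 8

8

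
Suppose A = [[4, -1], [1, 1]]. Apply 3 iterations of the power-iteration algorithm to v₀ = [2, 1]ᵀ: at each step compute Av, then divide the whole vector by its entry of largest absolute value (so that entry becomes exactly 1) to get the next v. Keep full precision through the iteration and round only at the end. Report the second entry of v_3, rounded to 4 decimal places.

Av0 = (7.00000, 3.00000); divide by 7.00000 → v1 = (1.00000, 0.42857)
Av1 = (3.57143, 1.42857); divide by 3.57143 → v2 = (1.00000, 0.40000)
Av2 = (3.60000, 1.40000); divide by 3.60000 → v3 = (1.00000, 0.38889)
Requested entry of v3: 35/90 = 0.3889

0.3889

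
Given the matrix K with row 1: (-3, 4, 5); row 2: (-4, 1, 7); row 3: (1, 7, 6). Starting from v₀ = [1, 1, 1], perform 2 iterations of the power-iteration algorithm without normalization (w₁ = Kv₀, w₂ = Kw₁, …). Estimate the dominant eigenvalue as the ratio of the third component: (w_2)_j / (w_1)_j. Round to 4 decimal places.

w1 = Kv₀ = ((-3)·1 + 4·1 + 5·1; (-4)·1 + 1·1 + 7·1; 1·1 + 7·1 + 6·1) = (6, 4, 14)
w2 = Kw1 = ((-3)·6 + 4·4 + 5·14; (-4)·6 + 1·4 + 7·14; 1·6 + 7·4 + 6·14) = (68, 78, 118)
Ratio at component: 118 / 14 = 8.4286

8.4286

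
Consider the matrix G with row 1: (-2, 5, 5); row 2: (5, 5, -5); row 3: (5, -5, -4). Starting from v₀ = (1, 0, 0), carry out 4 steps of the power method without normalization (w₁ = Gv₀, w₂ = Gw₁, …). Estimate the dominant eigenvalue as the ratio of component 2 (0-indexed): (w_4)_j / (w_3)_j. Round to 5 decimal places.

λ ≈ -12.59259

w1 = Gv₀ = ((-2)·1 + 5·0 + 5·0; 5·1 + 5·0 + (-5)·0; 5·1 + (-5)·0 + (-4)·0) = (-2, 5, 5)
w2 = Gw1 = ((-2)·(-2) + 5·5 + 5·5; 5·(-2) + 5·5 + (-5)·5; 5·(-2) + (-5)·5 + (-4)·5) = (54, -10, -55)
w3 = Gw2 = (-433, 495, 540)
w4 = Gw3 = (6041, -2390, -6800)
Ratio at component: -6800 / 540 = -12.59259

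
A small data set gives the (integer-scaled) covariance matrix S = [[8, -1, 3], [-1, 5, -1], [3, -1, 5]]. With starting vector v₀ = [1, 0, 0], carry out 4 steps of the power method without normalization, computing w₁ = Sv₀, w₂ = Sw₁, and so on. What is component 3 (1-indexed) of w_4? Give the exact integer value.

w1 = Sv₀ = (8, -1, 3)
w2 = Sw1 = (74, -16, 40)
w3 = Sw2 = (728, -194, 438)
w4 = Sw3 = (7332, -2136, 4568)
The requested component of w4 is 4568.

4568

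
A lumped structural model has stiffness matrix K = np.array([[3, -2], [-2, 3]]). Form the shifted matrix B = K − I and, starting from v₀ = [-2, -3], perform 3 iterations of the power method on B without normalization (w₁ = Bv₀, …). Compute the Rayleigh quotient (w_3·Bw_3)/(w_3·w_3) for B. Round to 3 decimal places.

B = K − I has rows (2, -2); (-2, 2)
w1 = Bv₀ = (2·(-2) + (-2)·(-3); (-2)·(-2) + 2·(-3)) = (2, -2)
w2 = Bw1 = (2·2 + (-2)·(-2); (-2)·2 + 2·(-2)) = (8, -8)
w3 = Bw2 = (32, -32)
Bw3 = (128, -128)
w3·Bw3 = 8192; w3·w3 = 2048; μ ≈ 8192/2048 = 4.000

4.000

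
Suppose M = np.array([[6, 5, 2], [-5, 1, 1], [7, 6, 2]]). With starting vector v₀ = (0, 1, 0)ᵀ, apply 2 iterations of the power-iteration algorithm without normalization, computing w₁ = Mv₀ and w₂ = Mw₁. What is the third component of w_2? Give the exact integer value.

53

w1 = Mv₀ = (6·0 + 5·1 + 2·0; (-5)·0 + 1·1 + 1·0; 7·0 + 6·1 + 2·0) = (5, 1, 6)
w2 = Mw1 = (6·5 + 5·1 + 2·6; (-5)·5 + 1·1 + 1·6; 7·5 + 6·1 + 2·6) = (47, -18, 53)
The requested component of w2 is 53.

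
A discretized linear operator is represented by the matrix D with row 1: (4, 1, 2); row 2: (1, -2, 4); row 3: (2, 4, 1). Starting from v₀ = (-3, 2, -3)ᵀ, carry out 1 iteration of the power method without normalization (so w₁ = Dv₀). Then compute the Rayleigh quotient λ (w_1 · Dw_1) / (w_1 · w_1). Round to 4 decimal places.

λ ≈ 1.8236

w1 = Dv₀ = (4·(-3) + 1·2 + 2·(-3); 1·(-3) + (-2)·2 + 4·(-3); 2·(-3) + 4·2 + 1·(-3)) = (-16, -19, -1)
Dw1 = (-85, 18, -109)
w1·Dw1 = (-16)·(-85) + (-19)·18 + (-1)·(-109) = 1127; w1·w1 = (-16)·(-16) + (-19)·(-19) + (-1)·(-1) = 618
λ ≈ 1127/618 = 1.8236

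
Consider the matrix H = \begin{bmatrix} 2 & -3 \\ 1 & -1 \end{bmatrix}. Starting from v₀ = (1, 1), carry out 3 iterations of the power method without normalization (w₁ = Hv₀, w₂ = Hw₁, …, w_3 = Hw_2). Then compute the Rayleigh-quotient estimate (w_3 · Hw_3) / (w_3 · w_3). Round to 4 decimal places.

-0.5000

w1 = Hv₀ = (2·1 + (-3)·1; 1·1 + (-1)·1) = (-1, 0)
w2 = Hw1 = (2·(-1) + (-3)·0; 1·(-1) + (-1)·0) = (-2, -1)
w3 = Hw2 = (-1, -1)
Hw3 = (1, 0)
w3·Hw3 = (-1)·1 + (-1)·0 = -1; w3·w3 = (-1)·(-1) + (-1)·(-1) = 2
λ ≈ -1/2 = -0.5000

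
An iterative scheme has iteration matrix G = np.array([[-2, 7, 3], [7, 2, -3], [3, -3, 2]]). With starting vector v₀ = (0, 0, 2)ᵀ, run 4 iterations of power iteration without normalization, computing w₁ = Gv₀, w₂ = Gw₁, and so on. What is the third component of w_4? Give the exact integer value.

2012

w1 = Gv₀ = ((-2)·0 + 7·0 + 3·2; 7·0 + 2·0 + (-3)·2; 3·0 + (-3)·0 + 2·2) = (6, -6, 4)
w2 = Gw1 = ((-2)·6 + 7·(-6) + 3·4; 7·6 + 2·(-6) + (-3)·4; 3·6 + (-3)·(-6) + 2·4) = (-42, 18, 44)
w3 = Gw2 = (342, -390, -92)
w4 = Gw3 = (-3690, 1890, 2012)
The requested component of w4 is 2012.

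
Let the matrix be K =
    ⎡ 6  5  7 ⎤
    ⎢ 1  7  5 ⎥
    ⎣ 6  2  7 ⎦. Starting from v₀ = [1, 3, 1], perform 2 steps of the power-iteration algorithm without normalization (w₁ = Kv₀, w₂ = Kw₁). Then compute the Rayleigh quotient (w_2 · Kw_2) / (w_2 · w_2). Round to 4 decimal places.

w1 = Kv₀ = (28, 27, 19)
w2 = Kw1 = (436, 312, 355)
Kw2 = (6661, 4395, 5725)
w2·Kw2 = 436·6661 + 312·4395 + 355·5725 = 6307811; w2·w2 = 436·436 + 312·312 + 355·355 = 413465
λ ≈ 6307811/413465 = 15.2560

λ ≈ 15.2560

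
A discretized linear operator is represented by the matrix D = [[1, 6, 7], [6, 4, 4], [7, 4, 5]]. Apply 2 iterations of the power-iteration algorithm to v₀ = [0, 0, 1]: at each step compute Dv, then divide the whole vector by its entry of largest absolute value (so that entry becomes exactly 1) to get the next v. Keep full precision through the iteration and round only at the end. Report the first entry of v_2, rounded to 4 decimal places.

0.7333

Dv0 = (7.00000, 4.00000, 5.00000); divide by 7.00000 → v1 = (1.00000, 0.57143, 0.71429)
Dv1 = (9.42857, 11.14286, 12.85714); divide by 12.85714 → v2 = (0.73333, 0.86667, 1.00000)
Requested entry of v2: 66/90 = 0.7333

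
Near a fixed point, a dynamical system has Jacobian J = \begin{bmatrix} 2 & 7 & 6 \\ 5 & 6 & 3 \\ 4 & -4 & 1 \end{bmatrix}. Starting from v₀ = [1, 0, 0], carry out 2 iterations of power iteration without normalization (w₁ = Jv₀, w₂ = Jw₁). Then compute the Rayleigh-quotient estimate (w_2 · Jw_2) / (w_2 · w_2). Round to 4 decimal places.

8.7448

w1 = Jv₀ = (2·1 + 7·0 + 6·0; 5·1 + 6·0 + 3·0; 4·1 + (-4)·0 + 1·0) = (2, 5, 4)
w2 = Jw1 = (2·2 + 7·5 + 6·4; 5·2 + 6·5 + 3·4; 4·2 + (-4)·5 + 1·4) = (63, 52, -8)
Jw2 = (442, 603, 36)
w2·Jw2 = 63·442 + 52·603 + (-8)·36 = 58914; w2·w2 = 63·63 + 52·52 + (-8)·(-8) = 6737
λ ≈ 58914/6737 = 8.7448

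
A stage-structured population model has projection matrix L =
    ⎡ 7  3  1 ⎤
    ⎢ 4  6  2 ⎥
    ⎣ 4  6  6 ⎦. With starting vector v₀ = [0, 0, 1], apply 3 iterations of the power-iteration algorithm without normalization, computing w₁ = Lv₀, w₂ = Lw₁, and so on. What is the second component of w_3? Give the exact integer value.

w1 = Lv₀ = (7·0 + 3·0 + 1·1; 4·0 + 6·0 + 2·1; 4·0 + 6·0 + 6·1) = (1, 2, 6)
w2 = Lw1 = (7·1 + 3·2 + 1·6; 4·1 + 6·2 + 2·6; 4·1 + 6·2 + 6·6) = (19, 28, 52)
w3 = Lw2 = (269, 348, 556)
The requested component of w3 is 348.

348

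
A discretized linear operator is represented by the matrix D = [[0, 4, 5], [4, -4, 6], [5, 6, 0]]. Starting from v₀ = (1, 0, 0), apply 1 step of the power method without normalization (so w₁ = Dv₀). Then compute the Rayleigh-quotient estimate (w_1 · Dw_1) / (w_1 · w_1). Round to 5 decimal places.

4.29268

w1 = Dv₀ = (0, 4, 5)
Dw1 = (41, 14, 24)
w1·Dw1 = 0·41 + 4·14 + 5·24 = 176; w1·w1 = 0·0 + 4·4 + 5·5 = 41
λ ≈ 176/41 = 4.29268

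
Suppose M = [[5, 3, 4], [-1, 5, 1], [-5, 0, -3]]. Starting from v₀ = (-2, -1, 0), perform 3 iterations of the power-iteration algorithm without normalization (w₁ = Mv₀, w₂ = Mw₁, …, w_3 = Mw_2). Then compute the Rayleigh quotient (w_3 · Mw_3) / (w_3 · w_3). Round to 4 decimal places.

w1 = Mv₀ = (5·(-2) + 3·(-1) + 4·0; (-1)·(-2) + 5·(-1) + 1·0; (-5)·(-2) + 0·(-1) + (-3)·0) = (-13, -3, 10)
w2 = Mw1 = (5·(-13) + 3·(-3) + 4·10; (-1)·(-13) + 5·(-3) + 1·10; (-5)·(-13) + 0·(-3) + (-3)·10) = (-34, 8, 35)
w3 = Mw2 = (-6, 109, 65)
Mw3 = (557, 616, -165)
w3·Mw3 = (-6)·557 + 109·616 + 65·(-165) = 53077; w3·w3 = (-6)·(-6) + 109·109 + 65·65 = 16142
λ ≈ 53077/16142 = 3.2881

λ ≈ 3.2881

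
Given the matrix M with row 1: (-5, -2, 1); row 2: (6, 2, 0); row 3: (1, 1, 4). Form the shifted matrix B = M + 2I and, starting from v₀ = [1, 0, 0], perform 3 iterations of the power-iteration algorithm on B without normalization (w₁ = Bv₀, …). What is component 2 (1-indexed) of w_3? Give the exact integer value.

12

B = M + 2I has rows (-3, -2, 1); (6, 4, 0); (1, 1, 6)
w1 = Bv₀ = ((-3)·1 + (-2)·0 + 1·0; 6·1 + 4·0 + 0·0; 1·1 + 1·0 + 6·0) = (-3, 6, 1)
w2 = Bw1 = ((-3)·(-3) + (-2)·6 + 1·1; 6·(-3) + 4·6 + 0·1; 1·(-3) + 1·6 + 6·1) = (-2, 6, 9)
w3 = Bw2 = (3, 12, 58)
Requested component of w3: 12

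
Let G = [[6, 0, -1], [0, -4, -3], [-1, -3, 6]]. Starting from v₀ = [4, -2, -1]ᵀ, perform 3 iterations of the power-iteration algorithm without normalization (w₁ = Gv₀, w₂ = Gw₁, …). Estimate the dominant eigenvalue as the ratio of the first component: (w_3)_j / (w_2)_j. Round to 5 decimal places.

6.53247

w1 = Gv₀ = (6·4 + 0·(-2) + (-1)·(-1); 0·4 + (-4)·(-2) + (-3)·(-1); (-1)·4 + (-3)·(-2) + 6·(-1)) = (25, 11, -4)
w2 = Gw1 = (6·25 + 0·11 + (-1)·(-4); 0·25 + (-4)·11 + (-3)·(-4); (-1)·25 + (-3)·11 + 6·(-4)) = (154, -32, -82)
w3 = Gw2 = (1006, 374, -550)
Ratio at component: 1006 / 154 = 6.53247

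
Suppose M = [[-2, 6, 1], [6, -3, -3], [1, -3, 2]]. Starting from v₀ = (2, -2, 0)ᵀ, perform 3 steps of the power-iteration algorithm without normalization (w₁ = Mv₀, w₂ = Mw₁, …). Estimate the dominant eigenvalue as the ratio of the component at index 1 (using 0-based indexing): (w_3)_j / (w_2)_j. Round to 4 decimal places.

w1 = Mv₀ = (-16, 18, 8)
w2 = Mw1 = (148, -174, -54)
w3 = Mw2 = (-1394, 1572, 562)
Ratio at component: 1572 / -174 = -9.0345

-9.0345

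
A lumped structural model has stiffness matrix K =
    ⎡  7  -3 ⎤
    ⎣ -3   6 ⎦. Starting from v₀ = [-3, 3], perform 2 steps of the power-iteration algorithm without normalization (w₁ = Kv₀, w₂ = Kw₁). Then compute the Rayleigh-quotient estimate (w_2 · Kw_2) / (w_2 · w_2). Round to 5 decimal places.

w1 = Kv₀ = (7·(-3) + (-3)·3; (-3)·(-3) + 6·3) = (-30, 27)
w2 = Kw1 = (7·(-30) + (-3)·27; (-3)·(-30) + 6·27) = (-291, 252)
Kw2 = (-2793, 2385)
w2·Kw2 = (-291)·(-2793) + 252·2385 = 1413783; w2·w2 = (-291)·(-291) + 252·252 = 148185
λ ≈ 1413783/148185 = 9.54066

9.54066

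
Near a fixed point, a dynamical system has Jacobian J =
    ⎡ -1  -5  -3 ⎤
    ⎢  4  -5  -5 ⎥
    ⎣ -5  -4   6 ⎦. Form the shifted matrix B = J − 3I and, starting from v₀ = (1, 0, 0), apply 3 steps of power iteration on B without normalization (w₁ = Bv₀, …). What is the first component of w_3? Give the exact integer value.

104

B = J − 3I has rows (-4, -5, -3); (4, -8, -5); (-5, -4, 3)
w1 = Bv₀ = ((-4)·1 + (-5)·0 + (-3)·0; 4·1 + (-8)·0 + (-5)·0; (-5)·1 + (-4)·0 + 3·0) = (-4, 4, -5)
w2 = Bw1 = ((-4)·(-4) + (-5)·4 + (-3)·(-5); 4·(-4) + (-8)·4 + (-5)·(-5); (-5)·(-4) + (-4)·4 + 3·(-5)) = (11, -23, -11)
w3 = Bw2 = (104, 283, 4)
Requested component of w3: 104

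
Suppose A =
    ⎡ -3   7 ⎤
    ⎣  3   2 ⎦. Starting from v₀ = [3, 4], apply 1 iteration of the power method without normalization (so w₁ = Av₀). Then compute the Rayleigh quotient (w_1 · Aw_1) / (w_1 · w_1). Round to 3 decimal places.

w1 = Av₀ = (19, 17)
Aw1 = (62, 91)
w1·Aw1 = 19·62 + 17·91 = 2725; w1·w1 = 19·19 + 17·17 = 650
λ ≈ 2725/650 = 4.192

4.192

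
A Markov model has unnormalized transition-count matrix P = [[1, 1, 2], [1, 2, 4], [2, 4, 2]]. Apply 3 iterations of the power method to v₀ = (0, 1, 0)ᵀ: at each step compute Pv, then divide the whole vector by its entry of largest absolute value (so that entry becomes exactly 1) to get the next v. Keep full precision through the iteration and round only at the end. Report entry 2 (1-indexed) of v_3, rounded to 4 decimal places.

Pv0 = (1.00000, 2.00000, 4.00000); divide by 4.00000 → v1 = (0.25000, 0.50000, 1.00000)
Pv1 = (2.75000, 5.25000, 4.50000); divide by 5.25000 → v2 = (0.52381, 1.00000, 0.85714)
Pv2 = (3.23810, 5.95238, 6.76190); divide by 6.76190 → v3 = (0.47887, 0.88028, 1.00000)
Requested entry of v3: 125/142 = 0.8803

0.8803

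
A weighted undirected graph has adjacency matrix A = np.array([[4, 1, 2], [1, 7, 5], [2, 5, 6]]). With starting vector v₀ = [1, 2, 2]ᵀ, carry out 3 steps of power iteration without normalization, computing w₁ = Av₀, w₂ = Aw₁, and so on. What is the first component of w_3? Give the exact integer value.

1335

w1 = Av₀ = (4·1 + 1·2 + 2·2; 1·1 + 7·2 + 5·2; 2·1 + 5·2 + 6·2) = (10, 25, 24)
w2 = Aw1 = (4·10 + 1·25 + 2·24; 1·10 + 7·25 + 5·24; 2·10 + 5·25 + 6·24) = (113, 305, 289)
w3 = Aw2 = (1335, 3693, 3485)
The requested component of w3 is 1335.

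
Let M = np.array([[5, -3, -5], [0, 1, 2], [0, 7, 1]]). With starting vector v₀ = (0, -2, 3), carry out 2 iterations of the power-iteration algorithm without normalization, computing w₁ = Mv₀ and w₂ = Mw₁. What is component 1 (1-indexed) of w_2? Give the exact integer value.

-2

w1 = Mv₀ = (-9, 4, -11)
w2 = Mw1 = (-2, -18, 17)
The requested component of w2 is -2.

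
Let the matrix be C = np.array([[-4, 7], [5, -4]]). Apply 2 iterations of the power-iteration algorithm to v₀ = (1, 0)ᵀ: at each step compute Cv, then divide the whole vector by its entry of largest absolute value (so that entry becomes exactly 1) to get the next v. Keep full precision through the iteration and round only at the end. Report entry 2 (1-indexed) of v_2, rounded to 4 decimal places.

-0.7843

Cv0 = (-4.00000, 5.00000); divide by 5.00000 → v1 = (-0.80000, 1.00000)
Cv1 = (10.20000, -8.00000); divide by 10.20000 → v2 = (1.00000, -0.78431)
Requested entry of v2: -40/51 = -0.7843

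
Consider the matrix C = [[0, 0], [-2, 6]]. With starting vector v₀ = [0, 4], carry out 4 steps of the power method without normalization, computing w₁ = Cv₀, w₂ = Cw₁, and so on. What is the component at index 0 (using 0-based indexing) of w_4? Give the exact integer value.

w1 = Cv₀ = (0·0 + 0·4; (-2)·0 + 6·4) = (0, 24)
w2 = Cw1 = (0·0 + 0·24; (-2)·0 + 6·24) = (0, 144)
w3 = Cw2 = (0, 864)
w4 = Cw3 = (0, 5184)
The requested component of w4 is 0.

0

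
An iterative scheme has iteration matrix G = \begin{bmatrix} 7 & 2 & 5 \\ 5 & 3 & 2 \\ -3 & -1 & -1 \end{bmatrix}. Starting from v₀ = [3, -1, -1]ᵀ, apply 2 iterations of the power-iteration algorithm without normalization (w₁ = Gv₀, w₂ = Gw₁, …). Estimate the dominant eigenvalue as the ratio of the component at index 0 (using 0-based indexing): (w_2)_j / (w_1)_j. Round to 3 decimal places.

λ ≈ 5.929

w1 = Gv₀ = (7·3 + 2·(-1) + 5·(-1); 5·3 + 3·(-1) + 2·(-1); (-3)·3 + (-1)·(-1) + (-1)·(-1)) = (14, 10, -7)
w2 = Gw1 = (7·14 + 2·10 + 5·(-7); 5·14 + 3·10 + 2·(-7); (-3)·14 + (-1)·10 + (-1)·(-7)) = (83, 86, -45)
Ratio at component: 83 / 14 = 5.929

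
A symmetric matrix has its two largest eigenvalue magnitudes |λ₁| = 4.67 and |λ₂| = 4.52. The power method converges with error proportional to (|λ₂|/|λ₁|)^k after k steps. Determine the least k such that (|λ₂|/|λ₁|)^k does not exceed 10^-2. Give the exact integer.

|λ₂/λ₁| = 4.52/4.67 = 0.96788
Need k ≥ ln(10^-2) / ln(0.96788) = -4.6052 / -0.0326 ≈ 141.059
Smallest integer k satisfying the bound: 142

142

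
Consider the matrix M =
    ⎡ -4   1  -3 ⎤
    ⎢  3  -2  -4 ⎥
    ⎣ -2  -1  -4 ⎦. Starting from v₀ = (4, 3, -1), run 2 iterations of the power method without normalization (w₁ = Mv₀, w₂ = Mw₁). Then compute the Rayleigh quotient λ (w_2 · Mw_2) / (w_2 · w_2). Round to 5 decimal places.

λ ≈ -6.09356

w1 = Mv₀ = (-10, 10, -7)
w2 = Mw1 = (71, -22, 38)
Mw2 = (-420, 105, -272)
w2·Mw2 = 71·(-420) + (-22)·105 + 38·(-272) = -42466; w2·w2 = 71·71 + (-22)·(-22) + 38·38 = 6969
λ ≈ -42466/6969 = -6.09356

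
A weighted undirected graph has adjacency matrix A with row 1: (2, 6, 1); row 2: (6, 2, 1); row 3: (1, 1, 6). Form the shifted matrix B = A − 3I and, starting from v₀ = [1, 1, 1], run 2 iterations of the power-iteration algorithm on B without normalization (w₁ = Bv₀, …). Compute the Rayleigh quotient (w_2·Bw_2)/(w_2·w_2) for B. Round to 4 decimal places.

μ ≈ 5.7304

B = A − 3I has rows (-1, 6, 1); (6, -1, 1); (1, 1, 3)
w1 = Bv₀ = (6, 6, 5)
w2 = Bw1 = (35, 35, 27)
Bw2 = (202, 202, 151)
w2·Bw2 = 18217; w2·w2 = 3179; μ ≈ 18217/3179 = 5.7304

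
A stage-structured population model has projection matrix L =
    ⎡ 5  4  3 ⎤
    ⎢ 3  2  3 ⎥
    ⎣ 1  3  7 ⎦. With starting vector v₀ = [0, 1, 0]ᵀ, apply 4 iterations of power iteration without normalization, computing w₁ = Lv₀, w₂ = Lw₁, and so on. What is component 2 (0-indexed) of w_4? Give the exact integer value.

3443

w1 = Lv₀ = (5·0 + 4·1 + 3·0; 3·0 + 2·1 + 3·0; 1·0 + 3·1 + 7·0) = (4, 2, 3)
w2 = Lw1 = (5·4 + 4·2 + 3·3; 3·4 + 2·2 + 3·3; 1·4 + 3·2 + 7·3) = (37, 25, 31)
w3 = Lw2 = (378, 254, 329)
w4 = Lw3 = (3893, 2629, 3443)
The requested component of w4 is 3443.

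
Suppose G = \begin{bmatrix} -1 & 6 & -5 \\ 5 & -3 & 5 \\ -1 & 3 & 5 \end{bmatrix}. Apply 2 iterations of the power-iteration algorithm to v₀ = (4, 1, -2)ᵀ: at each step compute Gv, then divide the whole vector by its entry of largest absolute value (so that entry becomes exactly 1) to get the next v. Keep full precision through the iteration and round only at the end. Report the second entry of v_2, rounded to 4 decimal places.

-0.1882

Gv0 = (12.00000, 7.00000, -11.00000); divide by 12.00000 → v1 = (1.00000, 0.58333, -0.91667)
Gv1 = (7.08333, -1.33333, -3.83333); divide by 7.08333 → v2 = (1.00000, -0.18824, -0.54118)
Requested entry of v2: -16/85 = -0.1882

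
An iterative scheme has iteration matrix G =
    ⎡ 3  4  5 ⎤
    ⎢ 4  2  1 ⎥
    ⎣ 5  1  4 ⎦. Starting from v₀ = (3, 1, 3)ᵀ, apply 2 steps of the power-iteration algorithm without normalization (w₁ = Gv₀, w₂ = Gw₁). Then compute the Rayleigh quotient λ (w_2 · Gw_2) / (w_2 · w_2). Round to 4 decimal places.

λ ≈ 10.0656

w1 = Gv₀ = (3·3 + 4·1 + 5·3; 4·3 + 2·1 + 1·3; 5·3 + 1·1 + 4·3) = (28, 17, 28)
w2 = Gw1 = (3·28 + 4·17 + 5·28; 4·28 + 2·17 + 1·28; 5·28 + 1·17 + 4·28) = (292, 174, 269)
Gw2 = (2917, 1785, 2710)
w2·Gw2 = 292·2917 + 174·1785 + 269·2710 = 1891344; w2·w2 = 292·292 + 174·174 + 269·269 = 187901
λ ≈ 1891344/187901 = 10.0656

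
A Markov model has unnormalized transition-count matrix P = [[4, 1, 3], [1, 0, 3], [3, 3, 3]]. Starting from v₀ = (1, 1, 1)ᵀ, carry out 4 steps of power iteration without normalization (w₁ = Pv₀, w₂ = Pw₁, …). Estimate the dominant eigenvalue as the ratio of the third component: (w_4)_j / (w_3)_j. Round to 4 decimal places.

λ ≈ 7.5217

w1 = Pv₀ = (8, 4, 9)
w2 = Pw1 = (63, 35, 63)
w3 = Pw2 = (476, 252, 483)
w4 = Pw3 = (3605, 1925, 3633)
Ratio at component: 3633 / 483 = 7.5217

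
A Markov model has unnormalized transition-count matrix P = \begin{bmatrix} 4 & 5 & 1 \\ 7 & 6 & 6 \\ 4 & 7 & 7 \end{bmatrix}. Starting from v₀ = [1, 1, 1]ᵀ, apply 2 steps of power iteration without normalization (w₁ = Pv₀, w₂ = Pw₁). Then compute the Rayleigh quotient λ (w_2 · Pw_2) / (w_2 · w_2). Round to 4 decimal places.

λ ≈ 15.8066

w1 = Pv₀ = (4·1 + 5·1 + 1·1; 7·1 + 6·1 + 6·1; 4·1 + 7·1 + 7·1) = (10, 19, 18)
w2 = Pw1 = (4·10 + 5·19 + 1·18; 7·10 + 6·19 + 6·18; 4·10 + 7·19 + 7·18) = (153, 292, 299)
Pw2 = (2371, 4617, 4749)
w2·Pw2 = 153·2371 + 292·4617 + 299·4749 = 3130878; w2·w2 = 153·153 + 292·292 + 299·299 = 198074
λ ≈ 3130878/198074 = 15.8066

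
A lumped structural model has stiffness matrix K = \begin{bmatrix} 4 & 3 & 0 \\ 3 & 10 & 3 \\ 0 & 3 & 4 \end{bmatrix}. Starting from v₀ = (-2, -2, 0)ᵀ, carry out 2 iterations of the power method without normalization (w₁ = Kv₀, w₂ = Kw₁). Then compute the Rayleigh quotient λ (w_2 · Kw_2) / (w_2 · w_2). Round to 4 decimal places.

w1 = Kv₀ = (4·(-2) + 3·(-2) + 0·0; 3·(-2) + 10·(-2) + 3·0; 0·(-2) + 3·(-2) + 4·0) = (-14, -26, -6)
w2 = Kw1 = (4·(-14) + 3·(-26) + 0·(-6); 3·(-14) + 10·(-26) + 3·(-6); 0·(-14) + 3·(-26) + 4·(-6)) = (-134, -320, -102)
Kw2 = (-1496, -3908, -1368)
w2·Kw2 = (-134)·(-1496) + (-320)·(-3908) + (-102)·(-1368) = 1590560; w2·w2 = (-134)·(-134) + (-320)·(-320) + (-102)·(-102) = 130760
λ ≈ 1590560/130760 = 12.1640

12.1640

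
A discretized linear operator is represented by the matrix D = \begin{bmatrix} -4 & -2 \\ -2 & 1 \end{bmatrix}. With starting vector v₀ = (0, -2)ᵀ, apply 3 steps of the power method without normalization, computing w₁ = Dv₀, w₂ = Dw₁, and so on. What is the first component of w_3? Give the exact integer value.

w1 = Dv₀ = ((-4)·0 + (-2)·(-2); (-2)·0 + 1·(-2)) = (4, -2)
w2 = Dw1 = ((-4)·4 + (-2)·(-2); (-2)·4 + 1·(-2)) = (-12, -10)
w3 = Dw2 = (68, 14)
The requested component of w3 is 68.

68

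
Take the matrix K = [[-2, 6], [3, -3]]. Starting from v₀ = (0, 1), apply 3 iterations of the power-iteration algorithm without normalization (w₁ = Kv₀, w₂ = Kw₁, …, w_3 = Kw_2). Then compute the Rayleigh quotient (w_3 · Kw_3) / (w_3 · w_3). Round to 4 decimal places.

w1 = Kv₀ = ((-2)·0 + 6·1; 3·0 + (-3)·1) = (6, -3)
w2 = Kw1 = ((-2)·6 + 6·(-3); 3·6 + (-3)·(-3)) = (-30, 27)
w3 = Kw2 = (222, -171)
Kw3 = (-1470, 1179)
w3·Kw3 = 222·(-1470) + (-171)·1179 = -527949; w3·w3 = 222·222 + (-171)·(-171) = 78525
λ ≈ -527949/78525 = -6.7233

-6.7233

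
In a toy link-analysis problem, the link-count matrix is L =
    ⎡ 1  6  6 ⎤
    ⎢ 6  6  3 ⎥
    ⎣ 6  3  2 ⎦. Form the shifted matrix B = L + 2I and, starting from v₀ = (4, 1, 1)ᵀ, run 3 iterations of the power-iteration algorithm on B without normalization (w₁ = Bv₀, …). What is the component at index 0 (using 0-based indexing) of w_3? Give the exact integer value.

B = L + 2I has rows (3, 6, 6); (6, 8, 3); (6, 3, 4)
w1 = Bv₀ = (3·4 + 6·1 + 6·1; 6·4 + 8·1 + 3·1; 6·4 + 3·1 + 4·1) = (24, 35, 31)
w2 = Bw1 = (3·24 + 6·35 + 6·31; 6·24 + 8·35 + 3·31; 6·24 + 3·35 + 4·31) = (468, 517, 373)
w3 = Bw2 = (6744, 8063, 5851)
Requested component of w3: 6744

6744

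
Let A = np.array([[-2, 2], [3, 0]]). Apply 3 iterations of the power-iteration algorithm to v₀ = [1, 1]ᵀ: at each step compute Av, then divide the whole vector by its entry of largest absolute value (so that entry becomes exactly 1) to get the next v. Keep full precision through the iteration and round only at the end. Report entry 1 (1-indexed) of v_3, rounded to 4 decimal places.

Av0 = (0.00000, 3.00000); divide by 3.00000 → v1 = (0.00000, 1.00000)
Av1 = (2.00000, 0.00000); divide by 2.00000 → v2 = (1.00000, 0.00000)
Av2 = (-2.00000, 3.00000); divide by 3.00000 → v3 = (-0.66667, 1.00000)
Requested entry of v3: -12/18 = -0.6667

-0.6667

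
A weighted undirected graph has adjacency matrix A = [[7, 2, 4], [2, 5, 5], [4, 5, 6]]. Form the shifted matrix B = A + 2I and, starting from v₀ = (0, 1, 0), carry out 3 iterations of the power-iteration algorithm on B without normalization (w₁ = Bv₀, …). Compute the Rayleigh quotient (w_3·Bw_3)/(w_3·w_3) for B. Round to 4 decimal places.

B = A + 2I has rows (9, 2, 4); (2, 7, 5); (4, 5, 8)
w1 = Bv₀ = (2, 7, 5)
w2 = Bw1 = (52, 78, 83)
w3 = Bw2 = (956, 1065, 1262)
Bw3 = (15782, 15677, 19245)
w3·Bw3 = 56070787; w3·w3 = 3640805; μ ≈ 56070787/3640805 = 15.4007

μ ≈ 15.4007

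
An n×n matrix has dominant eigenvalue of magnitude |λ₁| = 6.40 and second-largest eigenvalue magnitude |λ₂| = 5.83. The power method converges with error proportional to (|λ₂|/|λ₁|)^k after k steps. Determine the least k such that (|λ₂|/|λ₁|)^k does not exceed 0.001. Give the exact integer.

75

|λ₂/λ₁| = 5.83/6.40 = 0.91094
Need k ≥ ln(0.001) / ln(0.91094) = -6.9078 / -0.0933 ≈ 74.053
Smallest integer k satisfying the bound: 75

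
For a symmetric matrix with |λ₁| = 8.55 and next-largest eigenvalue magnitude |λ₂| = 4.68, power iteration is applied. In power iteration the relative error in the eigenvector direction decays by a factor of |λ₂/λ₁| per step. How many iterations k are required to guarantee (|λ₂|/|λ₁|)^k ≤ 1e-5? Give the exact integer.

|λ₂/λ₁| = 4.68/8.55 = 0.54737
Need k ≥ ln(1e-5) / ln(0.54737) = -11.5129 / -0.6026 ≈ 19.104
Smallest integer k satisfying the bound: 20

20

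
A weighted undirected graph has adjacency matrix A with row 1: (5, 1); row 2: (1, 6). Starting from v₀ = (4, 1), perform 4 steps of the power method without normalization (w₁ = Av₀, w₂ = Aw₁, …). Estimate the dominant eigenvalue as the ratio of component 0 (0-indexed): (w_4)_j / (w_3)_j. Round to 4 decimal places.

w1 = Av₀ = (5·4 + 1·1; 1·4 + 6·1) = (21, 10)
w2 = Aw1 = (5·21 + 1·10; 1·21 + 6·10) = (115, 81)
w3 = Aw2 = (656, 601)
w4 = Aw3 = (3881, 4262)
Ratio at component: 3881 / 656 = 5.9162

λ ≈ 5.9162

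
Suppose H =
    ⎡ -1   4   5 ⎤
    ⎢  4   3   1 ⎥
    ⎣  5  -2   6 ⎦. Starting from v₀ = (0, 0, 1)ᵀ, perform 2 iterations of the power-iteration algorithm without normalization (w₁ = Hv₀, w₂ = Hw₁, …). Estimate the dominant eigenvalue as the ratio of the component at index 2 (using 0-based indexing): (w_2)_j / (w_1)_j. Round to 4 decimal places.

9.8333

w1 = Hv₀ = ((-1)·0 + 4·0 + 5·1; 4·0 + 3·0 + 1·1; 5·0 + (-2)·0 + 6·1) = (5, 1, 6)
w2 = Hw1 = ((-1)·5 + 4·1 + 5·6; 4·5 + 3·1 + 1·6; 5·5 + (-2)·1 + 6·6) = (29, 29, 59)
Ratio at component: 59 / 6 = 9.8333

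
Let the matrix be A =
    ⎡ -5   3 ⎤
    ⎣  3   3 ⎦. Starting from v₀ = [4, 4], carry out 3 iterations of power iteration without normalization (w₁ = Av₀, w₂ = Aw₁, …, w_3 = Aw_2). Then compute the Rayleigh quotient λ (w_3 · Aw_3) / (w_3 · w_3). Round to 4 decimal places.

w1 = Av₀ = ((-5)·4 + 3·4; 3·4 + 3·4) = (-8, 24)
w2 = Aw1 = ((-5)·(-8) + 3·24; 3·(-8) + 3·24) = (112, 48)
w3 = Aw2 = (-416, 480)
Aw3 = (3520, 192)
w3·Aw3 = (-416)·3520 + 480·192 = -1372160; w3·w3 = (-416)·(-416) + 480·480 = 403456
λ ≈ -1372160/403456 = -3.4010

λ ≈ -3.4010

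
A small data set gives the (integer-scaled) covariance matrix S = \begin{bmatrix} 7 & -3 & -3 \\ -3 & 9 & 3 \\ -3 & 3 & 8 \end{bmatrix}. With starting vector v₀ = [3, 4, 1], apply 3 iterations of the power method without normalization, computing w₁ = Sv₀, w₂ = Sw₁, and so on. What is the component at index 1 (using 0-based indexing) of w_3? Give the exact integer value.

3288

w1 = Sv₀ = (6, 30, 11)
w2 = Sw1 = (-81, 285, 160)
w3 = Sw2 = (-1902, 3288, 2378)
The requested component of w3 is 3288.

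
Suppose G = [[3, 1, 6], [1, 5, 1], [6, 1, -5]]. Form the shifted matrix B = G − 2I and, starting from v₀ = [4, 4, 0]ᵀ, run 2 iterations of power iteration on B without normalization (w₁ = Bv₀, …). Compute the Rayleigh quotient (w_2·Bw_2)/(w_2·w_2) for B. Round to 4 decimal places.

B = G − 2I has rows (1, 1, 6); (1, 3, 1); (6, 1, -7)
w1 = Bv₀ = (8, 16, 28)
w2 = Bw1 = (192, 84, -132)
Bw2 = (-516, 312, 2160)
w2·Bw2 = -357984; w2·w2 = 61344; μ ≈ -357984/61344 = -5.8357

-5.8357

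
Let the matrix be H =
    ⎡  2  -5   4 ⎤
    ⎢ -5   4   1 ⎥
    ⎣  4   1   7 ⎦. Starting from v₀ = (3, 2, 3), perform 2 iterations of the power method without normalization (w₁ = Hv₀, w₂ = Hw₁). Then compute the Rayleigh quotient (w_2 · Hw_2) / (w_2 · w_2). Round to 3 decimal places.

λ ≈ 9.394

w1 = Hv₀ = (2·3 + (-5)·2 + 4·3; (-5)·3 + 4·2 + 1·3; 4·3 + 1·2 + 7·3) = (8, -4, 35)
w2 = Hw1 = (2·8 + (-5)·(-4) + 4·35; (-5)·8 + 4·(-4) + 1·35; 4·8 + 1·(-4) + 7·35) = (176, -21, 273)
Hw2 = (1549, -691, 2594)
w2·Hw2 = 176·1549 + (-21)·(-691) + 273·2594 = 995297; w2·w2 = 176·176 + (-21)·(-21) + 273·273 = 105946
λ ≈ 995297/105946 = 9.394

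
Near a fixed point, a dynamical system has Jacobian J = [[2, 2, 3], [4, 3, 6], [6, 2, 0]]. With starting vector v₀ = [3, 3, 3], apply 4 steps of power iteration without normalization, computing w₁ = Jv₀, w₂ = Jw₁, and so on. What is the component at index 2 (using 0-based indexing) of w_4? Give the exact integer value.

16170

w1 = Jv₀ = (2·3 + 2·3 + 3·3; 4·3 + 3·3 + 6·3; 6·3 + 2·3 + 0·3) = (21, 39, 24)
w2 = Jw1 = (2·21 + 2·39 + 3·24; 4·21 + 3·39 + 6·24; 6·21 + 2·39 + 0·24) = (192, 345, 204)
w3 = Jw2 = (1686, 3027, 1842)
w4 = Jw3 = (14952, 26877, 16170)
The requested component of w4 is 16170.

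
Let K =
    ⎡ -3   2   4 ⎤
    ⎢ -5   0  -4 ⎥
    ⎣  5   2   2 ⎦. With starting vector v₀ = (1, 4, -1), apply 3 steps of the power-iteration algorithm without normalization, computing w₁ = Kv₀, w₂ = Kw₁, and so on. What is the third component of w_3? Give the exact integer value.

147

w1 = Kv₀ = ((-3)·1 + 2·4 + 4·(-1); (-5)·1 + 0·4 + (-4)·(-1); 5·1 + 2·4 + 2·(-1)) = (1, -1, 11)
w2 = Kw1 = ((-3)·1 + 2·(-1) + 4·11; (-5)·1 + 0·(-1) + (-4)·11; 5·1 + 2·(-1) + 2·11) = (39, -49, 25)
w3 = Kw2 = (-115, -295, 147)
The requested component of w3 is 147.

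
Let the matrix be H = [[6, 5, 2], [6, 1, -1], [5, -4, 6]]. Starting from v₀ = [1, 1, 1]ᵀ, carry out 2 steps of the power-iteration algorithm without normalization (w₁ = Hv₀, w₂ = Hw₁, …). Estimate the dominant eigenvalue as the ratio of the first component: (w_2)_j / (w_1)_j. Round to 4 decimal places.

w1 = Hv₀ = (13, 6, 7)
w2 = Hw1 = (122, 77, 83)
Ratio at component: 122 / 13 = 9.3846

9.3846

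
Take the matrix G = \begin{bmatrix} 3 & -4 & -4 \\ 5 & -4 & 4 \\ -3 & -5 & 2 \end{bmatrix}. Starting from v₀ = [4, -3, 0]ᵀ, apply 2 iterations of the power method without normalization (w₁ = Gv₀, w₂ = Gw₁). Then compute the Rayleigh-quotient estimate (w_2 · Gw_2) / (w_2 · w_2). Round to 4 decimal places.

w1 = Gv₀ = (24, 32, 3)
w2 = Gw1 = (-68, 4, -226)
Gw2 = (684, -1260, -268)
w2·Gw2 = (-68)·684 + 4·(-1260) + (-226)·(-268) = 9016; w2·w2 = (-68)·(-68) + 4·4 + (-226)·(-226) = 55716
λ ≈ 9016/55716 = 0.1618

0.1618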